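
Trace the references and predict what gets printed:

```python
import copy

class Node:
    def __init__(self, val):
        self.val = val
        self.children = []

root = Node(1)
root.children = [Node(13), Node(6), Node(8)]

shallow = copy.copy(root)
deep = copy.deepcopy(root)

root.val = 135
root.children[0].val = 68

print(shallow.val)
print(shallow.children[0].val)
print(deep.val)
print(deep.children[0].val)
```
1
68
1
13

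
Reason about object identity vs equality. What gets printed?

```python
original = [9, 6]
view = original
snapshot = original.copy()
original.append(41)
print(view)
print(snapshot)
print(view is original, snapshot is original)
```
[9, 6, 41]
[9, 6]
True False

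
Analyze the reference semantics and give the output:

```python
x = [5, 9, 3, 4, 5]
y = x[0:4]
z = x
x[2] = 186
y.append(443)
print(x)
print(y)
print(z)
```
[5, 9, 186, 4, 5]
[5, 9, 3, 4, 443]
[5, 9, 186, 4, 5]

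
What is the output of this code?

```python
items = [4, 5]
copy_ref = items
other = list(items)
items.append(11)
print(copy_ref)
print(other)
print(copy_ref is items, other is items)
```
[4, 5, 11]
[4, 5]
True False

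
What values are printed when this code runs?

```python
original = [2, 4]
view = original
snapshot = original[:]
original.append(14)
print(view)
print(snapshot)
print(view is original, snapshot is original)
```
[2, 4, 14]
[2, 4]
True False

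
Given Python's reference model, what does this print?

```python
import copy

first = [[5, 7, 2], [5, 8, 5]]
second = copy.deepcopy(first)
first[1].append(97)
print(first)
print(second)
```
[[5, 7, 2], [5, 8, 5, 97]]
[[5, 7, 2], [5, 8, 5]]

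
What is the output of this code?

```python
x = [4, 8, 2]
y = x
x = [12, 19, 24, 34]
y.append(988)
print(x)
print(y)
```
[12, 19, 24, 34]
[4, 8, 2, 988]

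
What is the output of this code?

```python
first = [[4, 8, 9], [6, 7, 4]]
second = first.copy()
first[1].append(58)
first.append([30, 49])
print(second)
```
[[4, 8, 9], [6, 7, 4, 58]]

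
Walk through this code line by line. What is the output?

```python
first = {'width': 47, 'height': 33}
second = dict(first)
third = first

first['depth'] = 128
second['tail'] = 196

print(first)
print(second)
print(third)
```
{'width': 47, 'height': 33, 'depth': 128}
{'width': 47, 'height': 33, 'tail': 196}
{'width': 47, 'height': 33, 'depth': 128}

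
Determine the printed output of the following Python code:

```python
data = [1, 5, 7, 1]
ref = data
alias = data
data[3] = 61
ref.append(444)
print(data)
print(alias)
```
[1, 5, 7, 61, 444]
[1, 5, 7, 61, 444]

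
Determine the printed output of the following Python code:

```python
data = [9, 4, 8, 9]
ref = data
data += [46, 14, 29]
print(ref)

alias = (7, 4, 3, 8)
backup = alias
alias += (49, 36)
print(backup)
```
[9, 4, 8, 9, 46, 14, 29]
(7, 4, 3, 8)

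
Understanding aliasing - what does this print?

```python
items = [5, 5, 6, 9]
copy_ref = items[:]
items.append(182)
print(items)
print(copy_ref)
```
[5, 5, 6, 9, 182]
[5, 5, 6, 9]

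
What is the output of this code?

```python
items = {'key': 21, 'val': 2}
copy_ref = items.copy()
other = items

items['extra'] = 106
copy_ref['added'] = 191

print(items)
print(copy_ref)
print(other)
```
{'key': 21, 'val': 2, 'extra': 106}
{'key': 21, 'val': 2, 'added': 191}
{'key': 21, 'val': 2, 'extra': 106}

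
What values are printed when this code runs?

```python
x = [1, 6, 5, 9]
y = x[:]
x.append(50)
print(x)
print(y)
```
[1, 6, 5, 9, 50]
[1, 6, 5, 9]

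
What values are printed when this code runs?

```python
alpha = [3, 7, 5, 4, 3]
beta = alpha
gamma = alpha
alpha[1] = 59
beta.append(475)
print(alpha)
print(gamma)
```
[3, 59, 5, 4, 3, 475]
[3, 59, 5, 4, 3, 475]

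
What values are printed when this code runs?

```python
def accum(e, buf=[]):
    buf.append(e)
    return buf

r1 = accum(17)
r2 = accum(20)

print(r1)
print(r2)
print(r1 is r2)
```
[17, 20]
[17, 20]
True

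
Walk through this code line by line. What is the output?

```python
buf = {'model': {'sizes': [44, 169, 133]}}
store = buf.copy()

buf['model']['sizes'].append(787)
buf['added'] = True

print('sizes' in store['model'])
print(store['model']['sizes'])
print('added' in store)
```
True
[44, 169, 133, 787]
False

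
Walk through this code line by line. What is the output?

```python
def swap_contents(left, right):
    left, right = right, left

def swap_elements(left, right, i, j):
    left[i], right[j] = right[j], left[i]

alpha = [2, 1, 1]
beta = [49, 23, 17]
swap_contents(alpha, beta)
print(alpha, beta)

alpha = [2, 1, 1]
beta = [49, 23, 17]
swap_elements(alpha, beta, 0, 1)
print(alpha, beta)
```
[2, 1, 1] [49, 23, 17]
[23, 1, 1] [49, 2, 17]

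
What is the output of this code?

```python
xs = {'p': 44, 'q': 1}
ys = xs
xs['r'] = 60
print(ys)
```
{'p': 44, 'q': 1, 'r': 60}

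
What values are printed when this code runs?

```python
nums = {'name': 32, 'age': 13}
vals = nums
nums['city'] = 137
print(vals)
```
{'name': 32, 'age': 13, 'city': 137}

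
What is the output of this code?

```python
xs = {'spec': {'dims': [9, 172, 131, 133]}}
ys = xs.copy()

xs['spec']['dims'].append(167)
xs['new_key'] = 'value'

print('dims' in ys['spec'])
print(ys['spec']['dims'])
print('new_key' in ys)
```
True
[9, 172, 131, 133, 167]
False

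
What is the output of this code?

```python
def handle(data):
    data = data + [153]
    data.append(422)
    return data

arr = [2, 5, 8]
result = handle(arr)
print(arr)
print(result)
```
[2, 5, 8]
[2, 5, 8, 153, 422]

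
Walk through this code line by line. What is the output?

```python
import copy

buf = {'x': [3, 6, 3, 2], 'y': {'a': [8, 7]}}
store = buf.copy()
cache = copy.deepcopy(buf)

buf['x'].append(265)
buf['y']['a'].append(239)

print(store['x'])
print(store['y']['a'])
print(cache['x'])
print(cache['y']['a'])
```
[3, 6, 3, 2, 265]
[8, 7, 239]
[3, 6, 3, 2]
[8, 7]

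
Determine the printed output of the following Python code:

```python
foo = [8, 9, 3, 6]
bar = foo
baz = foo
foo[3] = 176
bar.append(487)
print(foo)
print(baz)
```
[8, 9, 3, 176, 487]
[8, 9, 3, 176, 487]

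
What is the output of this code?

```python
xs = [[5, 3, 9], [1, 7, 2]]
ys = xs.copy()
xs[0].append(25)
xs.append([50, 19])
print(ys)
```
[[5, 3, 9, 25], [1, 7, 2]]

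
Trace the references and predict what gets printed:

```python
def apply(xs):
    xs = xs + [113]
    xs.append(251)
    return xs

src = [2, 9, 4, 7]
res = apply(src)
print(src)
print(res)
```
[2, 9, 4, 7]
[2, 9, 4, 7, 113, 251]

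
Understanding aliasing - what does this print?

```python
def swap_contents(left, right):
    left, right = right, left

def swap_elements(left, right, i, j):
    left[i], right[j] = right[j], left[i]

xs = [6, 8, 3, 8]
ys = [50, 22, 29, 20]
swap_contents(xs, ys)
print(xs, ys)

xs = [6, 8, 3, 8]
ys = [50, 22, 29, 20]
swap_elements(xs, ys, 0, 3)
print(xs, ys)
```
[6, 8, 3, 8] [50, 22, 29, 20]
[20, 8, 3, 8] [50, 22, 29, 6]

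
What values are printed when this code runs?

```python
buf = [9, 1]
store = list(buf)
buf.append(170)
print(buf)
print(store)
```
[9, 1, 170]
[9, 1]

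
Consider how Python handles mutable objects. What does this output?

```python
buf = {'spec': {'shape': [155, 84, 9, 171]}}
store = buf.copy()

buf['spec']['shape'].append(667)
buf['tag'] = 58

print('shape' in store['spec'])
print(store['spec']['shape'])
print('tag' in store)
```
True
[155, 84, 9, 171, 667]
False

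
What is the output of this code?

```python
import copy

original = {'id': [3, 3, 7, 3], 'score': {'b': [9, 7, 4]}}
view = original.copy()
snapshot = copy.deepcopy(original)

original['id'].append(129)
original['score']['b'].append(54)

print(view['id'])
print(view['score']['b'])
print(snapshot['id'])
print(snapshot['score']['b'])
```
[3, 3, 7, 3, 129]
[9, 7, 4, 54]
[3, 3, 7, 3]
[9, 7, 4]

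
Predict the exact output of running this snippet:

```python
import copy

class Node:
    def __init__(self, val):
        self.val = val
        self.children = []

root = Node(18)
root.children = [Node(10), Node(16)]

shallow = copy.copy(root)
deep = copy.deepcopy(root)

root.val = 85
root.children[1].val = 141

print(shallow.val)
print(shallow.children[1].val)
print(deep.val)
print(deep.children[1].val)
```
18
141
18
16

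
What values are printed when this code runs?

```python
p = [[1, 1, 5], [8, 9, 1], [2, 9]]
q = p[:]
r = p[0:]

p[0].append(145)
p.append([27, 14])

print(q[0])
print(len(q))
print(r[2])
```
[1, 1, 5, 145]
3
[2, 9]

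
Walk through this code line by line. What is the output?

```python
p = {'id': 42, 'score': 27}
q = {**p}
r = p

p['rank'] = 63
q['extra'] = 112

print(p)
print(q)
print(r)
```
{'id': 42, 'score': 27, 'rank': 63}
{'id': 42, 'score': 27, 'extra': 112}
{'id': 42, 'score': 27, 'rank': 63}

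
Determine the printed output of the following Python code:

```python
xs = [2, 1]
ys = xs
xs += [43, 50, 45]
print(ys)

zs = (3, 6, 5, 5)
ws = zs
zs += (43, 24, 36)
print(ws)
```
[2, 1, 43, 50, 45]
(3, 6, 5, 5)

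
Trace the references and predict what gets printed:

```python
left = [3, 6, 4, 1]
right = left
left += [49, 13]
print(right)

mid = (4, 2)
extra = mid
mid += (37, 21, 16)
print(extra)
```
[3, 6, 4, 1, 49, 13]
(4, 2)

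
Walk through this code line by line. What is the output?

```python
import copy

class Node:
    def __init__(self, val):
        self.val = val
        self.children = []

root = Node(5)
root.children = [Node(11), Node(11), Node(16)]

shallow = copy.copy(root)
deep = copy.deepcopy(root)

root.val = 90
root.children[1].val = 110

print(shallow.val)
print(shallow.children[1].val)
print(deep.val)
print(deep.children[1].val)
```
5
110
5
11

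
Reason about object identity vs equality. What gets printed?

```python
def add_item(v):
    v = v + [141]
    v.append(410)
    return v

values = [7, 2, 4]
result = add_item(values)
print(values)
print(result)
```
[7, 2, 4]
[7, 2, 4, 141, 410]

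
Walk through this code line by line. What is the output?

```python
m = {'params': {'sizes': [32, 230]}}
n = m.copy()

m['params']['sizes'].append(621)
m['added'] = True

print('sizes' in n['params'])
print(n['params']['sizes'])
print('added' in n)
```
True
[32, 230, 621]
False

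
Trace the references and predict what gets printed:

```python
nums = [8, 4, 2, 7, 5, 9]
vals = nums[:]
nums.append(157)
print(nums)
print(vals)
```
[8, 4, 2, 7, 5, 9, 157]
[8, 4, 2, 7, 5, 9]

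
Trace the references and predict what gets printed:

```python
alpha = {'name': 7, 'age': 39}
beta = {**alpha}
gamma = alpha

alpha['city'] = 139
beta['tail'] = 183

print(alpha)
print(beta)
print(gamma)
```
{'name': 7, 'age': 39, 'city': 139}
{'name': 7, 'age': 39, 'tail': 183}
{'name': 7, 'age': 39, 'city': 139}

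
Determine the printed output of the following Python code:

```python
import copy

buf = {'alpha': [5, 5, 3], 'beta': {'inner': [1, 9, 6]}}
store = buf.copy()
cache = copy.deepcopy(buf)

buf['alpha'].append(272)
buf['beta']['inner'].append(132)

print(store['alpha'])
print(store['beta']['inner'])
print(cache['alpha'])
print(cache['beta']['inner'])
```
[5, 5, 3, 272]
[1, 9, 6, 132]
[5, 5, 3]
[1, 9, 6]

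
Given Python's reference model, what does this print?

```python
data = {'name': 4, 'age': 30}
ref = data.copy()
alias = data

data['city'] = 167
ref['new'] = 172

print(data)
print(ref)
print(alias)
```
{'name': 4, 'age': 30, 'city': 167}
{'name': 4, 'age': 30, 'new': 172}
{'name': 4, 'age': 30, 'city': 167}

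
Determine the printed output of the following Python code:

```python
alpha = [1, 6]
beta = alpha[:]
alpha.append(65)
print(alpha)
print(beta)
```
[1, 6, 65]
[1, 6]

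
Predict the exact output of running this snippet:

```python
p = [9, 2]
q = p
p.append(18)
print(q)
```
[9, 2, 18]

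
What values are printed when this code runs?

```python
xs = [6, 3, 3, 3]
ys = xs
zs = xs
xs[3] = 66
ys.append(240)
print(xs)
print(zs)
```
[6, 3, 3, 66, 240]
[6, 3, 3, 66, 240]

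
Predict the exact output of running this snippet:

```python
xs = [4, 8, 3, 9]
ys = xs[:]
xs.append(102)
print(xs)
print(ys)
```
[4, 8, 3, 9, 102]
[4, 8, 3, 9]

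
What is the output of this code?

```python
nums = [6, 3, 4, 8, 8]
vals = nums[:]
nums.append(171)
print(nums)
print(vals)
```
[6, 3, 4, 8, 8, 171]
[6, 3, 4, 8, 8]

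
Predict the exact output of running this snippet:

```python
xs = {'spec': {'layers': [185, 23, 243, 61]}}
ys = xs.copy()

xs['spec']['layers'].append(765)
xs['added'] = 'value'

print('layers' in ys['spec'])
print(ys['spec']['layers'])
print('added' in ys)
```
True
[185, 23, 243, 61, 765]
False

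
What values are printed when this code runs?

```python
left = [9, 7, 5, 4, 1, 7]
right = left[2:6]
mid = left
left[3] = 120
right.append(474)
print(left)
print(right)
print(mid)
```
[9, 7, 5, 120, 1, 7]
[5, 4, 1, 7, 474]
[9, 7, 5, 120, 1, 7]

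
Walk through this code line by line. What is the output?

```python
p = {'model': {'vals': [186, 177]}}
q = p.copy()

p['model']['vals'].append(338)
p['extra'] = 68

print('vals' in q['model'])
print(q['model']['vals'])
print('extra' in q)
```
True
[186, 177, 338]
False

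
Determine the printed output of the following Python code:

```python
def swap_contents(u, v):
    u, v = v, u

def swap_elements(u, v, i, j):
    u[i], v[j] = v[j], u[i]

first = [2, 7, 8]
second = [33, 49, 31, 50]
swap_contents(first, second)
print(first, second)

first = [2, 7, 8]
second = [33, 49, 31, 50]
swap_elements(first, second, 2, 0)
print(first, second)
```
[2, 7, 8] [33, 49, 31, 50]
[2, 7, 33] [8, 49, 31, 50]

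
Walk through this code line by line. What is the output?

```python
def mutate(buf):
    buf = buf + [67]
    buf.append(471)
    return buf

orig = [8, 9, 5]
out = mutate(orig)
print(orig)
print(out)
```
[8, 9, 5]
[8, 9, 5, 67, 471]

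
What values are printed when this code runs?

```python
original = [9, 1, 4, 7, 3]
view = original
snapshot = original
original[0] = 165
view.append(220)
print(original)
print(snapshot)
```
[165, 1, 4, 7, 3, 220]
[165, 1, 4, 7, 3, 220]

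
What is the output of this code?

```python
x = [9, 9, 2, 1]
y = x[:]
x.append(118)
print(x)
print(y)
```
[9, 9, 2, 1, 118]
[9, 9, 2, 1]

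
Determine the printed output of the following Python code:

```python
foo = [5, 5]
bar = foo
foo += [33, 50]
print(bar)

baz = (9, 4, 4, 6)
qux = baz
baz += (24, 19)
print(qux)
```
[5, 5, 33, 50]
(9, 4, 4, 6)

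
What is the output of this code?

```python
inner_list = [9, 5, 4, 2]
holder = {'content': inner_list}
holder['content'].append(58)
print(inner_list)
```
[9, 5, 4, 2, 58]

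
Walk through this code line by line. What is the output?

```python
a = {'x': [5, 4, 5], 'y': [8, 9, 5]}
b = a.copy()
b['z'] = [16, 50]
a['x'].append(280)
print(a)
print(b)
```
{'x': [5, 4, 5, 280], 'y': [8, 9, 5]}
{'x': [5, 4, 5, 280], 'y': [8, 9, 5], 'z': [16, 50]}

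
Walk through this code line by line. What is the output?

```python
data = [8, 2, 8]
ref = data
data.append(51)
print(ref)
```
[8, 2, 8, 51]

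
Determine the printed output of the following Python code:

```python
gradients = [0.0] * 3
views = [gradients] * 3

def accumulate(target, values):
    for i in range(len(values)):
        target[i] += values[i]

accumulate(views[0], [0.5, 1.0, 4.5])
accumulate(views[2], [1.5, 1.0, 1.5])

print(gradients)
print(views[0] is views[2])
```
[2.0, 2.0, 6.0]
True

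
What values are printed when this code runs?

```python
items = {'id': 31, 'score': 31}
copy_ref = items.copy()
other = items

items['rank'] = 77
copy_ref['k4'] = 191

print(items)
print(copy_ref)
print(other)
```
{'id': 31, 'score': 31, 'rank': 77}
{'id': 31, 'score': 31, 'k4': 191}
{'id': 31, 'score': 31, 'rank': 77}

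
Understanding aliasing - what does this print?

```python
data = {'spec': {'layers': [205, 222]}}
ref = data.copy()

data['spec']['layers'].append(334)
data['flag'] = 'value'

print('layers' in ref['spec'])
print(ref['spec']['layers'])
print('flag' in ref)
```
True
[205, 222, 334]
False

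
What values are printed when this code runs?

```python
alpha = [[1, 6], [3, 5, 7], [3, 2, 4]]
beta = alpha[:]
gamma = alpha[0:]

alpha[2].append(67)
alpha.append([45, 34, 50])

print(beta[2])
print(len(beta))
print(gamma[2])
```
[3, 2, 4, 67]
3
[3, 2, 4, 67]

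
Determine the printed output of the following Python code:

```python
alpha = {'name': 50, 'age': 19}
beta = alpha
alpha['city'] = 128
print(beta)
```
{'name': 50, 'age': 19, 'city': 128}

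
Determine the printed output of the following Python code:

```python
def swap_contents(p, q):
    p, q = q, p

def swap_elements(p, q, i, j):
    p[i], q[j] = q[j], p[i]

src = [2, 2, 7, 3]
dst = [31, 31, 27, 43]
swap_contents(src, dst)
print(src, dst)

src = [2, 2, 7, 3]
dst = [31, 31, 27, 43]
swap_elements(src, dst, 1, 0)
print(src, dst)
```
[2, 2, 7, 3] [31, 31, 27, 43]
[2, 31, 7, 3] [2, 31, 27, 43]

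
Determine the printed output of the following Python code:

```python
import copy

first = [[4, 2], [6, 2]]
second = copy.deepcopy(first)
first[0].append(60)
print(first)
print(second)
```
[[4, 2, 60], [6, 2]]
[[4, 2], [6, 2]]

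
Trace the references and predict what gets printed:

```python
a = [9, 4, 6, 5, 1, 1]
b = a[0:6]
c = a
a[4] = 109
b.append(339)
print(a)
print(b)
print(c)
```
[9, 4, 6, 5, 109, 1]
[9, 4, 6, 5, 1, 1, 339]
[9, 4, 6, 5, 109, 1]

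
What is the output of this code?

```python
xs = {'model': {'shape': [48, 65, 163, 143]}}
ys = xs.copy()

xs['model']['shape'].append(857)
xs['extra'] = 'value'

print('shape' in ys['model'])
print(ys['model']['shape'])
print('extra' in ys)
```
True
[48, 65, 163, 143, 857]
False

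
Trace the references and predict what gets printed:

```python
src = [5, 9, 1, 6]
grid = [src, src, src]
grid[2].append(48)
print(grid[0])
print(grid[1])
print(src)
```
[5, 9, 1, 6, 48]
[5, 9, 1, 6, 48]
[5, 9, 1, 6, 48]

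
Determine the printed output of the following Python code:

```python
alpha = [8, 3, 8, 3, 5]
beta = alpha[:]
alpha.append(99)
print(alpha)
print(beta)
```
[8, 3, 8, 3, 5, 99]
[8, 3, 8, 3, 5]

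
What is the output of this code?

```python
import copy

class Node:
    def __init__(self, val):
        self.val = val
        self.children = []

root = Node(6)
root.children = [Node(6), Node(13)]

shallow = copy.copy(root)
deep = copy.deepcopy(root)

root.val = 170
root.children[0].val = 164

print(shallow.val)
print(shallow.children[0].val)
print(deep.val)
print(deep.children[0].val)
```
6
164
6
6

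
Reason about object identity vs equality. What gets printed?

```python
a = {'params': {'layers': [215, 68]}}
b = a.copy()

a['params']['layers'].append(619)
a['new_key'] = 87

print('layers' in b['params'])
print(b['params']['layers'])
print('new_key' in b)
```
True
[215, 68, 619]
False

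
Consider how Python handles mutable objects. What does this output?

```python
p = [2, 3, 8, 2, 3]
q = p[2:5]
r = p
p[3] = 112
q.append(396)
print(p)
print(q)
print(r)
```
[2, 3, 8, 112, 3]
[8, 2, 3, 396]
[2, 3, 8, 112, 3]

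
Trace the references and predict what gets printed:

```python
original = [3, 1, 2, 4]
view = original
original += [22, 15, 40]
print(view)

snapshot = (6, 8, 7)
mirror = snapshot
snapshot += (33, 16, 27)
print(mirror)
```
[3, 1, 2, 4, 22, 15, 40]
(6, 8, 7)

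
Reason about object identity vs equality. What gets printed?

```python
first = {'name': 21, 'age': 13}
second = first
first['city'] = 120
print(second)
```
{'name': 21, 'age': 13, 'city': 120}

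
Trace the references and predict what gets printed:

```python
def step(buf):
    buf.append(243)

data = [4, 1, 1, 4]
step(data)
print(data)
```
[4, 1, 1, 4, 243]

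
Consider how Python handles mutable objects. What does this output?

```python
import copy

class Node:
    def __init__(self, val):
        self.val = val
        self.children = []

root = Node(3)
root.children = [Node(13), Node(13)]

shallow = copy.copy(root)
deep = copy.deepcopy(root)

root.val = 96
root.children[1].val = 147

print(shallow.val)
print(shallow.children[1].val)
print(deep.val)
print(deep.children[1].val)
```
3
147
3
13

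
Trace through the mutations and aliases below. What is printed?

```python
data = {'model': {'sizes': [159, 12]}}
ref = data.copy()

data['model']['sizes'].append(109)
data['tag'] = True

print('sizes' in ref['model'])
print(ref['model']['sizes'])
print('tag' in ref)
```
True
[159, 12, 109]
False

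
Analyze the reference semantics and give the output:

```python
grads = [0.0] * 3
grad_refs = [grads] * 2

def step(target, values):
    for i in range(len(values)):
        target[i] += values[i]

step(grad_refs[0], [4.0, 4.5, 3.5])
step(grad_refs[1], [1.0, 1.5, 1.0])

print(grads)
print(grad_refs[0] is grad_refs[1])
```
[5.0, 6.0, 4.5]
True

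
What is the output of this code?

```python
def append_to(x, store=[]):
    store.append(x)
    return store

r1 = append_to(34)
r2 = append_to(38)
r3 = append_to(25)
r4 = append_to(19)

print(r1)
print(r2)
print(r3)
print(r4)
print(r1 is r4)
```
[34, 38, 25, 19]
[34, 38, 25, 19]
[34, 38, 25, 19]
[34, 38, 25, 19]
True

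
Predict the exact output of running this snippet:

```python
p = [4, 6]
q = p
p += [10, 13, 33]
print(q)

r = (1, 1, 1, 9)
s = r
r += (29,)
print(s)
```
[4, 6, 10, 13, 33]
(1, 1, 1, 9)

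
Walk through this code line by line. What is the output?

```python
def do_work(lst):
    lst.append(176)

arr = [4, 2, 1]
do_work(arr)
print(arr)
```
[4, 2, 1, 176]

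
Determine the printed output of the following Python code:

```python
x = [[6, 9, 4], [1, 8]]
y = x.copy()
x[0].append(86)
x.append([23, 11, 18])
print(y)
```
[[6, 9, 4, 86], [1, 8]]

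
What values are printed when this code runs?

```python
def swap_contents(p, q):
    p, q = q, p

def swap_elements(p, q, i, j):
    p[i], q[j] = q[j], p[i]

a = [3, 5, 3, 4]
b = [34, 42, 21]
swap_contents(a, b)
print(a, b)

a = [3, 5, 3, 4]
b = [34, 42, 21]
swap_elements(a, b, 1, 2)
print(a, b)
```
[3, 5, 3, 4] [34, 42, 21]
[3, 21, 3, 4] [34, 42, 5]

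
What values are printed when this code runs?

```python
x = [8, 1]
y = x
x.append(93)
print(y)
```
[8, 1, 93]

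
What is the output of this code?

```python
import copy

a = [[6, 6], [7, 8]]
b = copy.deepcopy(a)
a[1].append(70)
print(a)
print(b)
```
[[6, 6], [7, 8, 70]]
[[6, 6], [7, 8]]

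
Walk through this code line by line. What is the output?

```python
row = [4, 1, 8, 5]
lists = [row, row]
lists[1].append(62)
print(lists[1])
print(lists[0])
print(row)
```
[4, 1, 8, 5, 62]
[4, 1, 8, 5, 62]
[4, 1, 8, 5, 62]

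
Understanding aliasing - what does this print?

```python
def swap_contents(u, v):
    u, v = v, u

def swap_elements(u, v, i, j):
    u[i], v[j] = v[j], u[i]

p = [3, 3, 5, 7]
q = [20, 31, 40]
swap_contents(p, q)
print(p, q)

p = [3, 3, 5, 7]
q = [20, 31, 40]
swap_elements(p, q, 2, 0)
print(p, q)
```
[3, 3, 5, 7] [20, 31, 40]
[3, 3, 20, 7] [5, 31, 40]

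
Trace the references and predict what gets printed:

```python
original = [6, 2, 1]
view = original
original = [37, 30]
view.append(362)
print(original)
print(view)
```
[37, 30]
[6, 2, 1, 362]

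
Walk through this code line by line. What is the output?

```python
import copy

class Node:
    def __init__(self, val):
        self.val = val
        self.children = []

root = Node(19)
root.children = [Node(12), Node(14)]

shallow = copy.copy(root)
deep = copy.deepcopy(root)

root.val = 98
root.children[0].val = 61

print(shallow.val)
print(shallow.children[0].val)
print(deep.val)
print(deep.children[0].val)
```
19
61
19
12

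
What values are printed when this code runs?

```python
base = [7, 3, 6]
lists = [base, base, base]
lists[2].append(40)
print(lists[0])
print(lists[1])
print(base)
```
[7, 3, 6, 40]
[7, 3, 6, 40]
[7, 3, 6, 40]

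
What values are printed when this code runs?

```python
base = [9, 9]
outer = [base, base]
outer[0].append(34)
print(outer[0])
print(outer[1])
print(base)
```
[9, 9, 34]
[9, 9, 34]
[9, 9, 34]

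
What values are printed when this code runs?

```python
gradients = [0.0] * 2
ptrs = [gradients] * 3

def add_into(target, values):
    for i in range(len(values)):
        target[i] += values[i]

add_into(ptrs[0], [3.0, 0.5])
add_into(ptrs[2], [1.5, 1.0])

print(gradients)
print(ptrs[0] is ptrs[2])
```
[4.5, 1.5]
True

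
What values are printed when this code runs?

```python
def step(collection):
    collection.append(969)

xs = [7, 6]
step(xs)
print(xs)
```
[7, 6, 969]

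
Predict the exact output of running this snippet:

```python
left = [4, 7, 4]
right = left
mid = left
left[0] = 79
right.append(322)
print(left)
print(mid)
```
[79, 7, 4, 322]
[79, 7, 4, 322]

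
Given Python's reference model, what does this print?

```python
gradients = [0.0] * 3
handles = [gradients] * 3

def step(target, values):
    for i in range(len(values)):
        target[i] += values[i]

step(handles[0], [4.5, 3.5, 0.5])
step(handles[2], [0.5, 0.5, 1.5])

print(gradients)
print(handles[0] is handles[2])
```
[5.0, 4.0, 2.0]
True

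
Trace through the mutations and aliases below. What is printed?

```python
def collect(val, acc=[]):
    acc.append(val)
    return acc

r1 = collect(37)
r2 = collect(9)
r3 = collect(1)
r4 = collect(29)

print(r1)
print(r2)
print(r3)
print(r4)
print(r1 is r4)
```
[37, 9, 1, 29]
[37, 9, 1, 29]
[37, 9, 1, 29]
[37, 9, 1, 29]
True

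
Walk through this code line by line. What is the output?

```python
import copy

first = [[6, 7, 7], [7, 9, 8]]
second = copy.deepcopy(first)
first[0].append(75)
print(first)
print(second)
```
[[6, 7, 7, 75], [7, 9, 8]]
[[6, 7, 7], [7, 9, 8]]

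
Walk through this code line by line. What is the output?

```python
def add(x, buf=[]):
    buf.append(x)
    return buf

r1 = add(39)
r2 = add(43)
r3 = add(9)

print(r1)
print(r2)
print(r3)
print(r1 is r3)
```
[39, 43, 9]
[39, 43, 9]
[39, 43, 9]
True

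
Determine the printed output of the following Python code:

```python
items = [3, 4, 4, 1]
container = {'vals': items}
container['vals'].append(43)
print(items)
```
[3, 4, 4, 1, 43]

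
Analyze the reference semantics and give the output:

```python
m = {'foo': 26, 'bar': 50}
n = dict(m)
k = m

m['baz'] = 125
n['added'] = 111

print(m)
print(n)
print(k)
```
{'foo': 26, 'bar': 50, 'baz': 125}
{'foo': 26, 'bar': 50, 'added': 111}
{'foo': 26, 'bar': 50, 'baz': 125}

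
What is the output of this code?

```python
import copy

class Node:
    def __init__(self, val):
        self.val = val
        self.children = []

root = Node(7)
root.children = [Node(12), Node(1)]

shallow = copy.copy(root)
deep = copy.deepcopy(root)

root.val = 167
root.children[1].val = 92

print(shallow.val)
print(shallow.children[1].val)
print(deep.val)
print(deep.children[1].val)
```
7
92
7
1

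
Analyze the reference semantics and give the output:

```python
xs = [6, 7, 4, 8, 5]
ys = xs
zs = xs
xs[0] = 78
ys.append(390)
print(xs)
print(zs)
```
[78, 7, 4, 8, 5, 390]
[78, 7, 4, 8, 5, 390]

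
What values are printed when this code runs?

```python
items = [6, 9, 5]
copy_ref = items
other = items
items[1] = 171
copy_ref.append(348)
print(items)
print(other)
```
[6, 171, 5, 348]
[6, 171, 5, 348]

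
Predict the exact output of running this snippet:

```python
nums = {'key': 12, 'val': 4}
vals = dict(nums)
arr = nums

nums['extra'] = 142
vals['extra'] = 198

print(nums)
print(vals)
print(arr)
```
{'key': 12, 'val': 4, 'extra': 142}
{'key': 12, 'val': 4, 'extra': 198}
{'key': 12, 'val': 4, 'extra': 142}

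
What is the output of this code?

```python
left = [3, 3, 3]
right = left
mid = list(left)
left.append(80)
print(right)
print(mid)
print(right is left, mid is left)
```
[3, 3, 3, 80]
[3, 3, 3]
True False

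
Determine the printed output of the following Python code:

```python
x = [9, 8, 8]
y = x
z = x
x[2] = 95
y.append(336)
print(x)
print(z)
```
[9, 8, 95, 336]
[9, 8, 95, 336]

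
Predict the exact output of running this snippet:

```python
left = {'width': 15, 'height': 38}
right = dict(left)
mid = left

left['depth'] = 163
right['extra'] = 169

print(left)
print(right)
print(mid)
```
{'width': 15, 'height': 38, 'depth': 163}
{'width': 15, 'height': 38, 'extra': 169}
{'width': 15, 'height': 38, 'depth': 163}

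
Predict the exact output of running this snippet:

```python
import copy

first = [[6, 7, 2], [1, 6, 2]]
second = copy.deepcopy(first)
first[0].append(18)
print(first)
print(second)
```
[[6, 7, 2, 18], [1, 6, 2]]
[[6, 7, 2], [1, 6, 2]]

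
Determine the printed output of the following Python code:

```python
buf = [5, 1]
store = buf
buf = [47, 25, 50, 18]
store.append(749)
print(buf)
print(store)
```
[47, 25, 50, 18]
[5, 1, 749]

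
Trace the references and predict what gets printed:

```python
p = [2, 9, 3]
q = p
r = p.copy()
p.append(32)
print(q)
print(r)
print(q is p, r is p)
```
[2, 9, 3, 32]
[2, 9, 3]
True False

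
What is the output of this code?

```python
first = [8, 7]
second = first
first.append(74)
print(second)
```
[8, 7, 74]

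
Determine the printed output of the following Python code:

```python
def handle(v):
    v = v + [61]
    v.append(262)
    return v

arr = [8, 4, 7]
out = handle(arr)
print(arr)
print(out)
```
[8, 4, 7]
[8, 4, 7, 61, 262]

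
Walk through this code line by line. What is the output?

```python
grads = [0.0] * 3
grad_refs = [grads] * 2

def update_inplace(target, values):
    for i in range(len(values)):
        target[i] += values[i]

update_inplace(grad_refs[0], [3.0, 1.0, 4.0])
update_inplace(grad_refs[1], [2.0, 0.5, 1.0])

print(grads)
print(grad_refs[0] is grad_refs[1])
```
[5.0, 1.5, 5.0]
True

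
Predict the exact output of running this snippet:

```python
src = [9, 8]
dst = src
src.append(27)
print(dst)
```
[9, 8, 27]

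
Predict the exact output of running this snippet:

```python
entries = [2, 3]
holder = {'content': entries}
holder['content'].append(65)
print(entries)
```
[2, 3, 65]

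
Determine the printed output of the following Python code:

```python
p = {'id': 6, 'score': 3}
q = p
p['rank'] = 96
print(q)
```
{'id': 6, 'score': 3, 'rank': 96}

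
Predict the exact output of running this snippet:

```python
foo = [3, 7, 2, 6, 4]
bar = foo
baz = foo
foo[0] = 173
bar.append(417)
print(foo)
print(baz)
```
[173, 7, 2, 6, 4, 417]
[173, 7, 2, 6, 4, 417]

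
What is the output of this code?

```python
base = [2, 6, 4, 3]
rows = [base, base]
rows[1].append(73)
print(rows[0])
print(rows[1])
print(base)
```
[2, 6, 4, 3, 73]
[2, 6, 4, 3, 73]
[2, 6, 4, 3, 73]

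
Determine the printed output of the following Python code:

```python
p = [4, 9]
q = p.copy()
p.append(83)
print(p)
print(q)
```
[4, 9, 83]
[4, 9]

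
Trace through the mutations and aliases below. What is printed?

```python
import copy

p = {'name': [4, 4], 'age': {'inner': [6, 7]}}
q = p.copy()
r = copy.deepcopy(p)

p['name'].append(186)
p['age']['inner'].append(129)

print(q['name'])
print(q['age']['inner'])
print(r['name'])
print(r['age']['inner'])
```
[4, 4, 186]
[6, 7, 129]
[4, 4]
[6, 7]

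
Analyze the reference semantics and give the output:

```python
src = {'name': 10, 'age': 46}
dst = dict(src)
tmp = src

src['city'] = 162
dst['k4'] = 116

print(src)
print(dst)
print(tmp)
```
{'name': 10, 'age': 46, 'city': 162}
{'name': 10, 'age': 46, 'k4': 116}
{'name': 10, 'age': 46, 'city': 162}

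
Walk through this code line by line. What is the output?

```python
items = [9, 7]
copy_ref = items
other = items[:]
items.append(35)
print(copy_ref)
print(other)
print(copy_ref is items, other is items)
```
[9, 7, 35]
[9, 7]
True False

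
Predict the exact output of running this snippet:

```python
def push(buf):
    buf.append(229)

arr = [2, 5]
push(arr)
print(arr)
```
[2, 5, 229]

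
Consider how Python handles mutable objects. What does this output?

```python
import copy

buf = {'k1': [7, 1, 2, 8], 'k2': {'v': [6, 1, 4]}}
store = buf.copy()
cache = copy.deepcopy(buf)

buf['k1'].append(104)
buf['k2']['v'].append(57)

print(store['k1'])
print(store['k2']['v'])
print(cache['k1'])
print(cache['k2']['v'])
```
[7, 1, 2, 8, 104]
[6, 1, 4, 57]
[7, 1, 2, 8]
[6, 1, 4]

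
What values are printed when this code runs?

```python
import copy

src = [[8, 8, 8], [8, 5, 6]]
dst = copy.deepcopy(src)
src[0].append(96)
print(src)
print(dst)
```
[[8, 8, 8, 96], [8, 5, 6]]
[[8, 8, 8], [8, 5, 6]]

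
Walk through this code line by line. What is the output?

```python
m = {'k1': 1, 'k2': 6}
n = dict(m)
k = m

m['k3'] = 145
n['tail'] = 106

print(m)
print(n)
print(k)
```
{'k1': 1, 'k2': 6, 'k3': 145}
{'k1': 1, 'k2': 6, 'tail': 106}
{'k1': 1, 'k2': 6, 'k3': 145}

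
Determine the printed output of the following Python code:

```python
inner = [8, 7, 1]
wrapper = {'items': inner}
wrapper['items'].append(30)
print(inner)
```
[8, 7, 1, 30]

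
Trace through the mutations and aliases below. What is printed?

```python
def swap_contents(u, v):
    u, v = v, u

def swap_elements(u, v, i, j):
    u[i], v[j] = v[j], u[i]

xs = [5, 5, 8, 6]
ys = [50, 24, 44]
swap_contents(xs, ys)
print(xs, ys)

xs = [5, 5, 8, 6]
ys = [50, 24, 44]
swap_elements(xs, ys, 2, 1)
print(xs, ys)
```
[5, 5, 8, 6] [50, 24, 44]
[5, 5, 24, 6] [50, 8, 44]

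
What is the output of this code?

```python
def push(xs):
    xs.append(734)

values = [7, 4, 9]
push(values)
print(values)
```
[7, 4, 9, 734]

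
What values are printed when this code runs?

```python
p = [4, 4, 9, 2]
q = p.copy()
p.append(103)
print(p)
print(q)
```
[4, 4, 9, 2, 103]
[4, 4, 9, 2]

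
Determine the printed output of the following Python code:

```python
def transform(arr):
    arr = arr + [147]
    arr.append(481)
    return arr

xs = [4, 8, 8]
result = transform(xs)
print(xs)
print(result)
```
[4, 8, 8]
[4, 8, 8, 147, 481]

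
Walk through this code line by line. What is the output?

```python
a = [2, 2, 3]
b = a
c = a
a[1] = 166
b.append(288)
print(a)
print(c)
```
[2, 166, 3, 288]
[2, 166, 3, 288]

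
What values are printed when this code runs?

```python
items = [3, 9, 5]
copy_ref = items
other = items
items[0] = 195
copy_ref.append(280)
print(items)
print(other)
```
[195, 9, 5, 280]
[195, 9, 5, 280]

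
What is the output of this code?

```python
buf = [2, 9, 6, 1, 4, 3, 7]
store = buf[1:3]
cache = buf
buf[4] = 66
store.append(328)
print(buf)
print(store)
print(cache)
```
[2, 9, 6, 1, 66, 3, 7]
[9, 6, 328]
[2, 9, 6, 1, 66, 3, 7]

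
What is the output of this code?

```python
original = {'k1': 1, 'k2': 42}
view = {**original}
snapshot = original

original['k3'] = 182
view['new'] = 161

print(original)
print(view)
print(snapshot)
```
{'k1': 1, 'k2': 42, 'k3': 182}
{'k1': 1, 'k2': 42, 'new': 161}
{'k1': 1, 'k2': 42, 'k3': 182}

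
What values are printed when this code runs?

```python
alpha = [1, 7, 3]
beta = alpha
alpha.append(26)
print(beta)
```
[1, 7, 3, 26]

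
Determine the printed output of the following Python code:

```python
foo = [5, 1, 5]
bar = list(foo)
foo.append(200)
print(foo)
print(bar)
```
[5, 1, 5, 200]
[5, 1, 5]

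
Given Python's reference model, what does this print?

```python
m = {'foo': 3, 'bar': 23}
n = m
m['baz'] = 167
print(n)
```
{'foo': 3, 'bar': 23, 'baz': 167}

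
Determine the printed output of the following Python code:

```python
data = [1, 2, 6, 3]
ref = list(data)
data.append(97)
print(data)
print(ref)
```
[1, 2, 6, 3, 97]
[1, 2, 6, 3]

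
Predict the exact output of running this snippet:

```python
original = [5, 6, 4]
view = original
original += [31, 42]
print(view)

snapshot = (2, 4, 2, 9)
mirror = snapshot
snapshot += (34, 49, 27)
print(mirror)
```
[5, 6, 4, 31, 42]
(2, 4, 2, 9)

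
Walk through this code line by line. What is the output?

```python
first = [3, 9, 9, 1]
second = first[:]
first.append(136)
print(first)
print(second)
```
[3, 9, 9, 1, 136]
[3, 9, 9, 1]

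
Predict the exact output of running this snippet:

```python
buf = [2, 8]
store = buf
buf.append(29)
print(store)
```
[2, 8, 29]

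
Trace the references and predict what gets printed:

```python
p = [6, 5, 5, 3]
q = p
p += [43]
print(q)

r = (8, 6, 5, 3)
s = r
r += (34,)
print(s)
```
[6, 5, 5, 3, 43]
(8, 6, 5, 3)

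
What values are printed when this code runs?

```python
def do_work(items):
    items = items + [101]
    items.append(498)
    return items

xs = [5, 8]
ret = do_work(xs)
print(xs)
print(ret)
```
[5, 8]
[5, 8, 101, 498]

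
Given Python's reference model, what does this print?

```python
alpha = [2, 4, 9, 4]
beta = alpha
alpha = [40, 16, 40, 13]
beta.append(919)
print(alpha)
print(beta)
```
[40, 16, 40, 13]
[2, 4, 9, 4, 919]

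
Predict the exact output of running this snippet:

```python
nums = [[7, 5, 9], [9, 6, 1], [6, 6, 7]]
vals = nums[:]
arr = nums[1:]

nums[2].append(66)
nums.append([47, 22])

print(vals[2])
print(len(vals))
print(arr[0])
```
[6, 6, 7, 66]
3
[9, 6, 1]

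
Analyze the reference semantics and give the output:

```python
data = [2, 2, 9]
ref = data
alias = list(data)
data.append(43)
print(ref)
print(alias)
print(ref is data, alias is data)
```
[2, 2, 9, 43]
[2, 2, 9]
True False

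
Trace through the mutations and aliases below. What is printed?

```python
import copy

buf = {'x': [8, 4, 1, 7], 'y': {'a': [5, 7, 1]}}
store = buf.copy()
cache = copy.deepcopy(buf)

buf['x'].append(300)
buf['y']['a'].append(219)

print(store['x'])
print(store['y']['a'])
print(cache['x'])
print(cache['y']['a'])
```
[8, 4, 1, 7, 300]
[5, 7, 1, 219]
[8, 4, 1, 7]
[5, 7, 1]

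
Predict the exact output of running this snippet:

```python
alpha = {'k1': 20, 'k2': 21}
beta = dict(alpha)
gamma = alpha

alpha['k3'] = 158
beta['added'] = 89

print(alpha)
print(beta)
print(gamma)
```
{'k1': 20, 'k2': 21, 'k3': 158}
{'k1': 20, 'k2': 21, 'added': 89}
{'k1': 20, 'k2': 21, 'k3': 158}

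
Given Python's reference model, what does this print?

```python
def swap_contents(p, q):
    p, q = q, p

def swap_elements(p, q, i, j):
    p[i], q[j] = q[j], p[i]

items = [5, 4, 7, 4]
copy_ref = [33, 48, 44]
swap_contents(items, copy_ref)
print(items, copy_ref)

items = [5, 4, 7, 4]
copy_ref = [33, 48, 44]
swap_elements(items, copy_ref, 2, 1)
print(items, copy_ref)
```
[5, 4, 7, 4] [33, 48, 44]
[5, 4, 48, 4] [33, 7, 44]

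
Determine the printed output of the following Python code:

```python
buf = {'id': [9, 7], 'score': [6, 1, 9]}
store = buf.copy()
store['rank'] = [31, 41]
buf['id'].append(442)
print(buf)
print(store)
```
{'id': [9, 7, 442], 'score': [6, 1, 9]}
{'id': [9, 7, 442], 'score': [6, 1, 9], 'rank': [31, 41]}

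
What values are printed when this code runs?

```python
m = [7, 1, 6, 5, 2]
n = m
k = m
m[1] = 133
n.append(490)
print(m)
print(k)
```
[7, 133, 6, 5, 2, 490]
[7, 133, 6, 5, 2, 490]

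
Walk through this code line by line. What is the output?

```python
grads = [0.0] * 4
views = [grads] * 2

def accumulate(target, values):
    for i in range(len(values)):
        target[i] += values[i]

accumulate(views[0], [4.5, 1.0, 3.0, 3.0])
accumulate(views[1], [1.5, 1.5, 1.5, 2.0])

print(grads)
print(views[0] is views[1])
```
[6.0, 2.5, 4.5, 5.0]
True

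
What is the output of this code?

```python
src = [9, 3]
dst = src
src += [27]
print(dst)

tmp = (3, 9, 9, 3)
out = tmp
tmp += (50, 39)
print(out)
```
[9, 3, 27]
(3, 9, 9, 3)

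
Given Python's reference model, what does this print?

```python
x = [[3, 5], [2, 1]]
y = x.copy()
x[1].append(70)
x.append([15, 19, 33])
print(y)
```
[[3, 5], [2, 1, 70]]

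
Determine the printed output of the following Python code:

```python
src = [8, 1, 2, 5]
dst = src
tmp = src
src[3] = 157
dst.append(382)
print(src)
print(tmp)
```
[8, 1, 2, 157, 382]
[8, 1, 2, 157, 382]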